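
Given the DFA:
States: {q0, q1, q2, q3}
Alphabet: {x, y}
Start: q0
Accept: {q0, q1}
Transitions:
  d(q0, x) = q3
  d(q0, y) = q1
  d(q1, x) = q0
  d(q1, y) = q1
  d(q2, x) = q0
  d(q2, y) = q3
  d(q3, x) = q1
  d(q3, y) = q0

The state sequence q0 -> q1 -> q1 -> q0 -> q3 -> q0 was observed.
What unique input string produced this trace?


Trace back each transition to find the symbol:
  q0 --[y]--> q1
  q1 --[y]--> q1
  q1 --[x]--> q0
  q0 --[x]--> q3
  q3 --[y]--> q0

"yyxxy"


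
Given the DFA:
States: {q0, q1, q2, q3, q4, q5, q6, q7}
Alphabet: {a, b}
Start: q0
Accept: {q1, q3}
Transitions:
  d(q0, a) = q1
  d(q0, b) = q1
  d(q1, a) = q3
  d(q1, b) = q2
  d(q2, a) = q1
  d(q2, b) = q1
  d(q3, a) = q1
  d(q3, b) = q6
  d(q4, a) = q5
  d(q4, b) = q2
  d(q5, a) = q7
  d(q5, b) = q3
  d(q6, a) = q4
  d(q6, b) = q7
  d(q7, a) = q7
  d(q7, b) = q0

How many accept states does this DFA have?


Accept states listed: {q1, q3}
Counting: q1(1) q3(2)

2


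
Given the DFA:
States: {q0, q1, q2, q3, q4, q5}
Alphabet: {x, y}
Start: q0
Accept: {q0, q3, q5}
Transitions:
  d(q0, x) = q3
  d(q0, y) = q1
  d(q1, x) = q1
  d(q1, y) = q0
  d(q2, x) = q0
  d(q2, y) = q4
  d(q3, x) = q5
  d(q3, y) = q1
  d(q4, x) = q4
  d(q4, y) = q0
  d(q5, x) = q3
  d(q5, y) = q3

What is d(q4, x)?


Looking up transition d(q4, x)

q4


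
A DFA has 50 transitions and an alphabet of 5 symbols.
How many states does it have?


Each state has exactly one transition per symbol.
states = transitions / |alphabet| = 50 / 5 = 10

10


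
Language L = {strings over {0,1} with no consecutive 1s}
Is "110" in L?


'11' occurs at index 0

No, "110" is not in L


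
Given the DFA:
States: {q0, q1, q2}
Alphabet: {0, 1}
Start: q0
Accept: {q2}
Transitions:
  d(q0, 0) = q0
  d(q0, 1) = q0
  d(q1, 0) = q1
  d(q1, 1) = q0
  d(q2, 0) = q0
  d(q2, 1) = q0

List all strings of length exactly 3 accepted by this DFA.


All strings of length 3: 8 total
Accepted: 0

None


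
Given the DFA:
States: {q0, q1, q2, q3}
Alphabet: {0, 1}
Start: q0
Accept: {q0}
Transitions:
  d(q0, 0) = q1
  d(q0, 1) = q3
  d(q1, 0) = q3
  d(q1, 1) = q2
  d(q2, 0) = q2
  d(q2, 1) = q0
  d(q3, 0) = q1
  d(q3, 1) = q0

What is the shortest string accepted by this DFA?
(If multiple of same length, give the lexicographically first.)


BFS by string length (lex-first path to each state shown):
  len 0: q0<-""
Found accept state at length 0.

"" (empty string)


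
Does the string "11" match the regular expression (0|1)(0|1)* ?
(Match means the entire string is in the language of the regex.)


|string| = 2; first = '1'; last = '1'

Yes, "11" matches (0|1)(0|1)*


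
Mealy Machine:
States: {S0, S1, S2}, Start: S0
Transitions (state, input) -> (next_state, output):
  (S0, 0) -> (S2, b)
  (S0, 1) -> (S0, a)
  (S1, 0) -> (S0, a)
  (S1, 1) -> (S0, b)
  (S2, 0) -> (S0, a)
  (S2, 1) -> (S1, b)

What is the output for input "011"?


Step-by-step:
  (S0, 0) -> (S2, b)
  (S2, 1) -> (S1, b)
  (S1, 1) -> (S0, b)

"bbb"


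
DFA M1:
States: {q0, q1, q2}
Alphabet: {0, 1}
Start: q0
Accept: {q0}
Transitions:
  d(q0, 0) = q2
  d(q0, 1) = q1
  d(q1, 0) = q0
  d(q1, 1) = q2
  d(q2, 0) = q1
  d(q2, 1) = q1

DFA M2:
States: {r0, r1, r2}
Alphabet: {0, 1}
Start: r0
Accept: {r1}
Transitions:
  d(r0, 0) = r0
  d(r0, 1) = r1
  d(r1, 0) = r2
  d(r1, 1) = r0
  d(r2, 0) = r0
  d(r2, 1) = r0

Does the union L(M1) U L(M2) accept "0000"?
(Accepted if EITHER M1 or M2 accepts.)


M1: final=q2 accepted=False
M2: final=r0 accepted=False

No, union rejects (neither accepts)


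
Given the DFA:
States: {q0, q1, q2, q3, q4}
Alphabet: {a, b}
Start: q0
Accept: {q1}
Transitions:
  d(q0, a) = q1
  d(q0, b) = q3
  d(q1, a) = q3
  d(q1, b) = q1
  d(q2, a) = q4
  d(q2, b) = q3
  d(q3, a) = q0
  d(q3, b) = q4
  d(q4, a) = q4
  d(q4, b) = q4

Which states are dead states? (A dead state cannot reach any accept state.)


Forward reachability from each state:
  q0 -> reaches accept state q1 (live)
  q1 -> reaches accept state q1 (live)
  q2 -> reaches accept state q1 (live)
  q3 -> reaches accept state q1 (live)
  q4 -> reaches {q4}, no accept state (dead)

{q4}


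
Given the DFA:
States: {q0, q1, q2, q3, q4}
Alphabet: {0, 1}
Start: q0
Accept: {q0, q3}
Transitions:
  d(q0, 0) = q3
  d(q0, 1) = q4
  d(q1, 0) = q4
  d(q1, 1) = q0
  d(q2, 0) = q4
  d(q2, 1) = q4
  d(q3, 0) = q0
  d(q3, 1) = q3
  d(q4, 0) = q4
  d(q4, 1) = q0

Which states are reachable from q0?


BFS from q0:
  layer 0: {q0}
  layer 1: {q3, q4}

{q0, q3, q4}


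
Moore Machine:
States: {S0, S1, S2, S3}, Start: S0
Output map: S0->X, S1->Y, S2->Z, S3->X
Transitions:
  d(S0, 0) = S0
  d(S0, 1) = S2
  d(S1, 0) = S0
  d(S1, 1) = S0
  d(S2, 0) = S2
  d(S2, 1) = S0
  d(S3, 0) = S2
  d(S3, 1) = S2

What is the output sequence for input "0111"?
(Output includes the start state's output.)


Start: S0 (output X)
  --0--> S0 (output X)
  --1--> S2 (output Z)
  --1--> S0 (output X)
  --1--> S2 (output Z)

"XXZXZ"


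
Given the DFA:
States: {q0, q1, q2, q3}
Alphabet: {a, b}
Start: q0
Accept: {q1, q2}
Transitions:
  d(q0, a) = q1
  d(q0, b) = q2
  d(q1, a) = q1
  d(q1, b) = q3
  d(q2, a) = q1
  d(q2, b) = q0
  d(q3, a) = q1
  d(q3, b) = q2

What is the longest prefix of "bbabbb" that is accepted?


Run the DFA, marking each prefix where the state is accepting:
  "" -> q0 [reject]
  "b" -> q2 [accept]
  "bb" -> q0 [reject]
  "bba" -> q1 [accept]
  "bbab" -> q3 [reject]
  "bbabb" -> q2 [accept]
  "bbabbb" -> q0 [reject]

"bbabb"


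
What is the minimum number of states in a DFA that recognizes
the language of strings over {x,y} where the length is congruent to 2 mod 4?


States track (length) mod 4.
Need 4 states: one per remainder 0..3; accept = remainder 2.

4


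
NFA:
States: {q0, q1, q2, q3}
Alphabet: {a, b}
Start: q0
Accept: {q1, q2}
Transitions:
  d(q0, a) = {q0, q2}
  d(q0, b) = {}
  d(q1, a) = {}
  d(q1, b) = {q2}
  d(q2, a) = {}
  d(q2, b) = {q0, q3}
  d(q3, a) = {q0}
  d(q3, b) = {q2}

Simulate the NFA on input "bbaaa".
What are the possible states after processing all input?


Start: {q0}
  --b--> {}
  --b--> {}
  --a--> {}
  --a--> {}
  --a--> {}

{} (empty set, no valid transitions)


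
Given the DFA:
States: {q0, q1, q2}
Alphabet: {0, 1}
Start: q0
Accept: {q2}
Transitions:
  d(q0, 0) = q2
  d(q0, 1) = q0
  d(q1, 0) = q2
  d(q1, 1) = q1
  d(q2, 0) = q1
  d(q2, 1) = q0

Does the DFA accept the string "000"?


Trace: q0 -> q2 -> q1 -> q2
Final state: q2
Accept states: {q2}

Yes, accepted (final state q2 is an accept state)


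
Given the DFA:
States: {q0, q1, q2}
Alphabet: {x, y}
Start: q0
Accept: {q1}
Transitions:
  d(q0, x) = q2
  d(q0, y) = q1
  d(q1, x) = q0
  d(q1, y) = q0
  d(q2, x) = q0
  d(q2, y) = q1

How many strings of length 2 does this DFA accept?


Enumerating all length-2 strings:
  "xx" -> q0 [reject]
  "xy" -> q1 [accept]
  "yx" -> q0 [reject]
  "yy" -> q0 [reject]

1 out of 4


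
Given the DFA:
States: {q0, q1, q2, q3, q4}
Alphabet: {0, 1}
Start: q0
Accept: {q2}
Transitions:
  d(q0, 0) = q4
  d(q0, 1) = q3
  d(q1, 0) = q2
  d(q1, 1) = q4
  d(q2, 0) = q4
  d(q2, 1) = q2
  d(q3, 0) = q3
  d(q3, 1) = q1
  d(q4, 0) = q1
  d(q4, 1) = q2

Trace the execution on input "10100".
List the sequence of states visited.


Input: 10100
d(q0, 1) = q3
d(q3, 0) = q3
d(q3, 1) = q1
d(q1, 0) = q2
d(q2, 0) = q4


q0 -> q3 -> q3 -> q1 -> q2 -> q4


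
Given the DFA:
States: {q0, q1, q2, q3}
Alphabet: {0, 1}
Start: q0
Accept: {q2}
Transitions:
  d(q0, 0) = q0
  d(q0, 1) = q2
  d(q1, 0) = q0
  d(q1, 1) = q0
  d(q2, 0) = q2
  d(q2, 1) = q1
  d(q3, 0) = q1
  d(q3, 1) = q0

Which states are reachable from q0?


BFS from q0:
  layer 0: {q0}
  layer 1: {q2}
  layer 2: {q1}

{q0, q1, q2}


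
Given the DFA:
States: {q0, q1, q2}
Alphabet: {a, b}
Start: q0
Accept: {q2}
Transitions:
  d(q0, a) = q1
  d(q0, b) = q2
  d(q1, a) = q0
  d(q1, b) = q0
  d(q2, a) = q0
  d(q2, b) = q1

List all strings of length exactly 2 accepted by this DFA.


All strings of length 2: 4 total
Accepted: 0

None


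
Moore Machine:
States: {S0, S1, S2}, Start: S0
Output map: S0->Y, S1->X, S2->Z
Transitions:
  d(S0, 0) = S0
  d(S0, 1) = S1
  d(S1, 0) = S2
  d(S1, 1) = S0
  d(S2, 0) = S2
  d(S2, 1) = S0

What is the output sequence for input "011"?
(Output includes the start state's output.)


Start: S0 (output Y)
  --0--> S0 (output Y)
  --1--> S1 (output X)
  --1--> S0 (output Y)

"YYXY"


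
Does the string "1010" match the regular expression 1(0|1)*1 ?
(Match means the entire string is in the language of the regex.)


|string| = 4; first = '1'; last = '0'

No, "1010" does not match 1(0|1)*1


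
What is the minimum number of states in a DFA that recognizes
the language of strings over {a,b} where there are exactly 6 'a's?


States: count = 0, 1, ..., 6 (that's 7 states), plus a dead state for count > 6.
Total: 7 + 1 = 8. Accept = count-6 state.

8


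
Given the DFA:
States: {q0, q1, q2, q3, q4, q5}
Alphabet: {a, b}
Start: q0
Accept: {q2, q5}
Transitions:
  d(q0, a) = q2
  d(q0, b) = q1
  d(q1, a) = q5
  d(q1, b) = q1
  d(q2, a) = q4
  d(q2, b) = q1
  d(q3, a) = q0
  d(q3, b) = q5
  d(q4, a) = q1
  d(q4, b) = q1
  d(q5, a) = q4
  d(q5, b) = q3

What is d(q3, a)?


Looking up transition d(q3, a)

q0


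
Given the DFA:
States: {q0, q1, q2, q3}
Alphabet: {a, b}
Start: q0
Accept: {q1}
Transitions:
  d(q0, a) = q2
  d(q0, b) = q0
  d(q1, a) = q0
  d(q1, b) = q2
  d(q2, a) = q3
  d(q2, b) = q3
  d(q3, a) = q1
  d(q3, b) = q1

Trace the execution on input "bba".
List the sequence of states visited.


Input: bba
d(q0, b) = q0
d(q0, b) = q0
d(q0, a) = q2


q0 -> q0 -> q0 -> q2


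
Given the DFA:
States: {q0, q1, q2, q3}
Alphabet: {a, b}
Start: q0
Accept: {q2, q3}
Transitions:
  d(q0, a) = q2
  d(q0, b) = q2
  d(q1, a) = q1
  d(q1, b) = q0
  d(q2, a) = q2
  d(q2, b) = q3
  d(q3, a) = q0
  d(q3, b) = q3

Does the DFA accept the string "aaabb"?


Trace: q0 -> q2 -> q2 -> q2 -> q3 -> q3
Final state: q3
Accept states: {q2, q3}

Yes, accepted (final state q3 is an accept state)


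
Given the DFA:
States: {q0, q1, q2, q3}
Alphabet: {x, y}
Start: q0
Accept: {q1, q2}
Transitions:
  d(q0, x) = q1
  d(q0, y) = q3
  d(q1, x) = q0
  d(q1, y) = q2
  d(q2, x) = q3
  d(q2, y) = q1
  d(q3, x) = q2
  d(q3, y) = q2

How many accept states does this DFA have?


Accept states listed: {q1, q2}
Counting: q1(1) q2(2)

2


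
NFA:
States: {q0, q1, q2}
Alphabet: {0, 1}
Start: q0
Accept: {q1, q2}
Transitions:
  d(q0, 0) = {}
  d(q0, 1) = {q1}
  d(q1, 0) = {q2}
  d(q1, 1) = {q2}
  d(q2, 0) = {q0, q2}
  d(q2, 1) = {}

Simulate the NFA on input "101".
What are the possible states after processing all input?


Start: {q0}
  --1--> {q1}
  --0--> {q2}
  --1--> {}

{} (empty set, no valid transitions)


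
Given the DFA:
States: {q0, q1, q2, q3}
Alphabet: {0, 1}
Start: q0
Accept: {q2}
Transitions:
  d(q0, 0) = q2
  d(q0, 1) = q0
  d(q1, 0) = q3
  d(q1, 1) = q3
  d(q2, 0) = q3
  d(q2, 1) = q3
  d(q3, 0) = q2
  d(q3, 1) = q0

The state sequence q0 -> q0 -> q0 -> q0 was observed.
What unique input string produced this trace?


Trace back each transition to find the symbol:
  q0 --[1]--> q0
  q0 --[1]--> q0
  q0 --[1]--> q0

"111"


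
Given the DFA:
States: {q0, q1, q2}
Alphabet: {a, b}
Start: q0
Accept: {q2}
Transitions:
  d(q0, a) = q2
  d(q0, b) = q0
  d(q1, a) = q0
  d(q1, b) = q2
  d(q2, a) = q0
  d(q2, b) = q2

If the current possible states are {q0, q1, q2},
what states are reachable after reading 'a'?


Apply transition on 'a' from each current state:
  d(q0, a) = q2
  d(q1, a) = q0
  d(q2, a) = q0

{q0, q2}


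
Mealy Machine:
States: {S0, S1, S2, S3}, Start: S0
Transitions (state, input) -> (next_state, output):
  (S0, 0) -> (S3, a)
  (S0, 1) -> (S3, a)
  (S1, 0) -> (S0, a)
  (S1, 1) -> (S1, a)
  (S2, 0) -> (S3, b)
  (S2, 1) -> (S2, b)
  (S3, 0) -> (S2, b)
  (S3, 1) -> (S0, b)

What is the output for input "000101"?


Step-by-step:
  (S0, 0) -> (S3, a)
  (S3, 0) -> (S2, b)
  (S2, 0) -> (S3, b)
  (S3, 1) -> (S0, b)
  (S0, 0) -> (S3, a)
  (S3, 1) -> (S0, b)

"abbbab"


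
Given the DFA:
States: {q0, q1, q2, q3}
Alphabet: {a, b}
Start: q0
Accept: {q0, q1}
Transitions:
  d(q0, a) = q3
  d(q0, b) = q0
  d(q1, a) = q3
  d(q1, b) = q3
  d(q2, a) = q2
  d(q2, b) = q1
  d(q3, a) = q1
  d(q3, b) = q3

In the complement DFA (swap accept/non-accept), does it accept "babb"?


Trace: q0 -> q0 -> q3 -> q3 -> q3
Final: q3
Original accept: {q0, q1}
Complement: q3 is not in original accept

Yes, complement accepts (original rejects)


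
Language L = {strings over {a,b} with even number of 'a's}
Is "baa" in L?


count('a') = 2; 2 mod 2 = 0

Yes, "baa" is in L


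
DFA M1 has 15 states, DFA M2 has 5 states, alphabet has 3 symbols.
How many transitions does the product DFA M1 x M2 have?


Product DFA has 15 * 5 = 75 states.
Each has 3 transitions: 75 * 3 = 225

225


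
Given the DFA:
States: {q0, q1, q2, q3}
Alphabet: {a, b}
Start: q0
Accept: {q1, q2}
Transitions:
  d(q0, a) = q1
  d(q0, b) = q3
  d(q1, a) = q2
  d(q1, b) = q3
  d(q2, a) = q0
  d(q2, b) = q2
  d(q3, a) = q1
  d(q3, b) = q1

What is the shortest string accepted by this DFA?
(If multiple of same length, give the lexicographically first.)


BFS by string length (lex-first path to each state shown):
  len 0: q0<-""
  len 1: q1<-"a", q3<-"b"
Found accept state at length 1.

"a"


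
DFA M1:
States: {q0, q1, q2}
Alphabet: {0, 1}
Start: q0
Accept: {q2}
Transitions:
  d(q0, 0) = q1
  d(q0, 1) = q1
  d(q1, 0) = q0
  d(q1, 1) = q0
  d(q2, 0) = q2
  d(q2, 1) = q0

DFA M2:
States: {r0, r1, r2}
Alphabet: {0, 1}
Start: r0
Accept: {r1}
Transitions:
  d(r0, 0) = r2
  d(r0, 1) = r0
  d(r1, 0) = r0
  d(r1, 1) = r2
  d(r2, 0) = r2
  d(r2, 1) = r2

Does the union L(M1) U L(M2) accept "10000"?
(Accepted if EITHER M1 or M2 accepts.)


M1: final=q1 accepted=False
M2: final=r2 accepted=False

No, union rejects (neither accepts)


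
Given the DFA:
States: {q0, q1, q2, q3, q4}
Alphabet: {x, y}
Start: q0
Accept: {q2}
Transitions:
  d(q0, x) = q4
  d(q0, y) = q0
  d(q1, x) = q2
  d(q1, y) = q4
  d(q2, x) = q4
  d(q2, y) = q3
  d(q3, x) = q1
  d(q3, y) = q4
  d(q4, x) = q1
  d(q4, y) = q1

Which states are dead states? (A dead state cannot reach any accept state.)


Forward reachability from each state:
  q0 -> reaches accept state q2 (live)
  q1 -> reaches accept state q2 (live)
  q2 -> reaches accept state q2 (live)
  q3 -> reaches accept state q2 (live)
  q4 -> reaches accept state q2 (live)

None (all states can reach an accept state)


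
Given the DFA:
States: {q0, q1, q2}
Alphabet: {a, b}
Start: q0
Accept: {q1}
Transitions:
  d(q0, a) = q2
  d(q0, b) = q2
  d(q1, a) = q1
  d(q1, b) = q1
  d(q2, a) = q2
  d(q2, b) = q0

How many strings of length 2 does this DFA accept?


Enumerating all length-2 strings:
  "aa" -> q2 [reject]
  "ab" -> q0 [reject]
  "ba" -> q2 [reject]
  "bb" -> q0 [reject]

0 out of 4


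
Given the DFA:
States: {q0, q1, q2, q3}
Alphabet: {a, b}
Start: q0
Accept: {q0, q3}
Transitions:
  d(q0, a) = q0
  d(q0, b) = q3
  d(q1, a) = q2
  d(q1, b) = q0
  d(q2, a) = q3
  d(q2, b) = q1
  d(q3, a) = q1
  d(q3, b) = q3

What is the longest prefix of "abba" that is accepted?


Run the DFA, marking each prefix where the state is accepting:
  "" -> q0 [accept]
  "a" -> q0 [accept]
  "ab" -> q3 [accept]
  "abb" -> q3 [accept]
  "abba" -> q1 [reject]

"abb"


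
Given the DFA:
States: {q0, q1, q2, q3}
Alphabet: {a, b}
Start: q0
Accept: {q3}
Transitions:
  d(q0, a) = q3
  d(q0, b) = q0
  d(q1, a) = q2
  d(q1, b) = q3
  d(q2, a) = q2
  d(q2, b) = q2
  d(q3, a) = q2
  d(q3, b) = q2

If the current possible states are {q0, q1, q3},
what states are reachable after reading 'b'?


Apply transition on 'b' from each current state:
  d(q0, b) = q0
  d(q1, b) = q3
  d(q3, b) = q2

{q0, q2, q3}


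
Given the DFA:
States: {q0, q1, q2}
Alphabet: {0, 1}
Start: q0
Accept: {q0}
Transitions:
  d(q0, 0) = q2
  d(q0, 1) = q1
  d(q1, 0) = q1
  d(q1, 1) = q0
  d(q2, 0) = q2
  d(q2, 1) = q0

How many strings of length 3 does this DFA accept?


Enumerating all length-3 strings:
  "000" -> q2 [reject]
  "001" -> q0 [accept]
  "010" -> q2 [reject]
  "011" -> q1 [reject]
  "100" -> q1 [reject]
  "101" -> q0 [accept]
  "110" -> q2 [reject]
  "111" -> q1 [reject]

2 out of 8


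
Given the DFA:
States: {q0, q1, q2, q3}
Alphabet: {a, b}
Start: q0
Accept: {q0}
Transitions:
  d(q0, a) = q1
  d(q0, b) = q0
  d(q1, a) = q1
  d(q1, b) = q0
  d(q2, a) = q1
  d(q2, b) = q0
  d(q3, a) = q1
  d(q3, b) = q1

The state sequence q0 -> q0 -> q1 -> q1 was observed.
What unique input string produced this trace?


Trace back each transition to find the symbol:
  q0 --[b]--> q0
  q0 --[a]--> q1
  q1 --[a]--> q1

"baa"


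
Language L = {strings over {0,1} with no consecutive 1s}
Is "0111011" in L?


'11' occurs at index 1

No, "0111011" is not in L


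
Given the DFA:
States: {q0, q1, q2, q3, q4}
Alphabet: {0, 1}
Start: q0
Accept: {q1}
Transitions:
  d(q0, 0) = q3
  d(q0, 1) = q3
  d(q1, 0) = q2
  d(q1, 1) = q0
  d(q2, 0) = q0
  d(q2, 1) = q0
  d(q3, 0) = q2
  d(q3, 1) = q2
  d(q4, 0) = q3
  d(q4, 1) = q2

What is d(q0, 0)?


Looking up transition d(q0, 0)

q3


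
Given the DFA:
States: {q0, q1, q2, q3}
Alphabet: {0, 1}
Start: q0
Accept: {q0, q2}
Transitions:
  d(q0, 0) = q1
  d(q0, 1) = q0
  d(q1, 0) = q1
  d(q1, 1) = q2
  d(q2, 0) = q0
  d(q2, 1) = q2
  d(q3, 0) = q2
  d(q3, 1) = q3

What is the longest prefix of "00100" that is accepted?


Run the DFA, marking each prefix where the state is accepting:
  "" -> q0 [accept]
  "0" -> q1 [reject]
  "00" -> q1 [reject]
  "001" -> q2 [accept]
  "0010" -> q0 [accept]
  "00100" -> q1 [reject]

"0010"


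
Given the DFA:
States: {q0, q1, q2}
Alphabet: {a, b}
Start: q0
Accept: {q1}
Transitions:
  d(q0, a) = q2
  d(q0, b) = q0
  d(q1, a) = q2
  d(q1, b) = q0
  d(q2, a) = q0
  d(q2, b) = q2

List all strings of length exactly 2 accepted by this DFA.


All strings of length 2: 4 total
Accepted: 0

None


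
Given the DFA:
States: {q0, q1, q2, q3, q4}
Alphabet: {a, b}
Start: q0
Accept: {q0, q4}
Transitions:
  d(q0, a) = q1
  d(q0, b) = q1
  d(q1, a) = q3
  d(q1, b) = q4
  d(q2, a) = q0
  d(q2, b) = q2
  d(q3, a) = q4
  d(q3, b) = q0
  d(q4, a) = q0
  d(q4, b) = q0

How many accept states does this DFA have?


Accept states listed: {q0, q4}
Counting: q0(1) q4(2)

2


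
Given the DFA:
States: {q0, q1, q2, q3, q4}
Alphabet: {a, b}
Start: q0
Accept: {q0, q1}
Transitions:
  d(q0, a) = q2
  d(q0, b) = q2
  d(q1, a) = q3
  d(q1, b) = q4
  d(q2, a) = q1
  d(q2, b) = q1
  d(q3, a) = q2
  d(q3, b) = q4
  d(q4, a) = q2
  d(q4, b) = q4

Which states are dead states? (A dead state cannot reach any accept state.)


Forward reachability from each state:
  q0 -> reaches accept state q0 (live)
  q1 -> reaches accept state q1 (live)
  q2 -> reaches accept state q1 (live)
  q3 -> reaches accept state q1 (live)
  q4 -> reaches accept state q1 (live)

None (all states can reach an accept state)


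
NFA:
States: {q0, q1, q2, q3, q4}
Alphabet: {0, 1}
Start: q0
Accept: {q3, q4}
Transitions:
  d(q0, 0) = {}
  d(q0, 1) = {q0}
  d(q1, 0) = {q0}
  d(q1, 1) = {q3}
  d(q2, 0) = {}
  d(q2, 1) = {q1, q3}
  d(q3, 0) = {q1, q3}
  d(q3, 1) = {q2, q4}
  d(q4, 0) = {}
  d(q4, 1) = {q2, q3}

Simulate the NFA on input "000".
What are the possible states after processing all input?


Start: {q0}
  --0--> {}
  --0--> {}
  --0--> {}

{} (empty set, no valid transitions)


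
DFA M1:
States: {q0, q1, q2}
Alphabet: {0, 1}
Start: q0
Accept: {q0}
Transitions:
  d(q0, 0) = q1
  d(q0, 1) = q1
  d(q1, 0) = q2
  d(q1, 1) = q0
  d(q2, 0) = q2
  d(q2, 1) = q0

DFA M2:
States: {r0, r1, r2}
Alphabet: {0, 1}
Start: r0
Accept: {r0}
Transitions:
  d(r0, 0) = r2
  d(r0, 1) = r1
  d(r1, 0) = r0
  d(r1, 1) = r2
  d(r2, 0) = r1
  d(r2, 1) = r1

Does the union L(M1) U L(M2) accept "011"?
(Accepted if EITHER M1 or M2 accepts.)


M1: final=q1 accepted=False
M2: final=r2 accepted=False

No, union rejects (neither accepts)


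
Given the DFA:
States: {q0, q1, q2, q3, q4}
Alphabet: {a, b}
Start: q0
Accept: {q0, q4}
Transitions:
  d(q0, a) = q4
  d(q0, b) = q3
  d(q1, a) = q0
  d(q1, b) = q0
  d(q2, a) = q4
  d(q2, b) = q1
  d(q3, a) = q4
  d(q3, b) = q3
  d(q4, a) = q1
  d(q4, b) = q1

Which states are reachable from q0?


BFS from q0:
  layer 0: {q0}
  layer 1: {q3, q4}
  layer 2: {q1}

{q0, q1, q3, q4}


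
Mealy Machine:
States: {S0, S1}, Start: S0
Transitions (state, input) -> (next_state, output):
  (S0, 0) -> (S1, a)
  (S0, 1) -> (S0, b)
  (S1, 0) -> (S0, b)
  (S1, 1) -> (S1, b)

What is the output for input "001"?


Step-by-step:
  (S0, 0) -> (S1, a)
  (S1, 0) -> (S0, b)
  (S0, 1) -> (S0, b)

"abb"


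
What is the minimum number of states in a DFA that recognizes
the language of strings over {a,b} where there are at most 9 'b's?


States: count = 0, 1, ..., 9 (all accepting; 10 states), plus a dead state for count > 9.
Total: 10 + 1 = 11.

11


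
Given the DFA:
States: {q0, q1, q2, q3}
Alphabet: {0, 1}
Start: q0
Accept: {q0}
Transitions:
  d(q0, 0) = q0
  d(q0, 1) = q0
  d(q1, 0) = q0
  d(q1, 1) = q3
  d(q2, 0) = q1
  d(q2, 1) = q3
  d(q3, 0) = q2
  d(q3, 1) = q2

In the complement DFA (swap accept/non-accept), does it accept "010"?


Trace: q0 -> q0 -> q0 -> q0
Final: q0
Original accept: {q0}
Complement: q0 is in original accept

No, complement rejects (original accepts)


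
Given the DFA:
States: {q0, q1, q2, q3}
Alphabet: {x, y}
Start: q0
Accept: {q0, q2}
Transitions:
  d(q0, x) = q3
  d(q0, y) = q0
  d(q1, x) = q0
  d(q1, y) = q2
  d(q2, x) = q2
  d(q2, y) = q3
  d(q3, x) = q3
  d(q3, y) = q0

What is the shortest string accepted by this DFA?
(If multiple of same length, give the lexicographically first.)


BFS by string length (lex-first path to each state shown):
  len 0: q0<-""
Found accept state at length 0.

"" (empty string)


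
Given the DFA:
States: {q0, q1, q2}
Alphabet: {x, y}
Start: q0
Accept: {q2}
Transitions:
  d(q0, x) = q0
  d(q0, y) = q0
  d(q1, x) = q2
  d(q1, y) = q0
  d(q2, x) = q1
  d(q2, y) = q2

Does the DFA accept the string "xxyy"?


Trace: q0 -> q0 -> q0 -> q0 -> q0
Final state: q0
Accept states: {q2}

No, rejected (final state q0 is not an accept state)


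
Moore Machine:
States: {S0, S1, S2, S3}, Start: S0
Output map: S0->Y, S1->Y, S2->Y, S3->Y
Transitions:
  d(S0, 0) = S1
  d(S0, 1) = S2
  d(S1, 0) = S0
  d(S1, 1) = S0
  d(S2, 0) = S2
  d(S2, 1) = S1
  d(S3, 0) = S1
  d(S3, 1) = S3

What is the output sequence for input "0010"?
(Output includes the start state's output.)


Start: S0 (output Y)
  --0--> S1 (output Y)
  --0--> S0 (output Y)
  --1--> S2 (output Y)
  --0--> S2 (output Y)

"YYYYY"


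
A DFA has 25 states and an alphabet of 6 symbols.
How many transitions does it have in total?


Each state has exactly one transition per symbol.
25 * 6 = 150

150


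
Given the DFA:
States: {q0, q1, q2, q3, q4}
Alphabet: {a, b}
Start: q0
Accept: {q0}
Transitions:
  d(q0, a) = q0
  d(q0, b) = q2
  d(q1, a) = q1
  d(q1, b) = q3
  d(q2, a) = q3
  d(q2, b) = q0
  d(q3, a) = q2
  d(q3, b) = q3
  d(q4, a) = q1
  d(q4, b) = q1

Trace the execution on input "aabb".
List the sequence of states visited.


Input: aabb
d(q0, a) = q0
d(q0, a) = q0
d(q0, b) = q2
d(q2, b) = q0


q0 -> q0 -> q0 -> q2 -> q0


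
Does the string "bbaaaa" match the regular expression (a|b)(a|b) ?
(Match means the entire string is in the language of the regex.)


|string| = 6; first = 'b'; last = 'a'

No, "bbaaaa" does not match (a|b)(a|b)


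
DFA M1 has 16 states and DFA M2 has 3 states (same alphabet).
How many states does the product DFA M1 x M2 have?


Product construction pairs every M1 state with every M2 state.
16 * 3 = 48

48


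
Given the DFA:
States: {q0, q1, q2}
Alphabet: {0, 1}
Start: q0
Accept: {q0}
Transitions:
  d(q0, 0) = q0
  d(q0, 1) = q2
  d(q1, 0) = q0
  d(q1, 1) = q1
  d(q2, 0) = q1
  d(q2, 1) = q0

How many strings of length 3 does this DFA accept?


Enumerating all length-3 strings:
  "000" -> q0 [accept]
  "001" -> q2 [reject]
  "010" -> q1 [reject]
  "011" -> q0 [accept]
  "100" -> q0 [accept]
  "101" -> q1 [reject]
  "110" -> q0 [accept]
  "111" -> q2 [reject]

4 out of 8


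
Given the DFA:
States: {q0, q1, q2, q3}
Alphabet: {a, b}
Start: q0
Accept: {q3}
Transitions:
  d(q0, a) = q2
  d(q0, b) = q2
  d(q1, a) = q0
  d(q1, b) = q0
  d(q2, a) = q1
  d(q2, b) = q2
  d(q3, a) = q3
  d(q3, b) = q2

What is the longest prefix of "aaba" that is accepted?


Run the DFA, marking each prefix where the state is accepting:
  "" -> q0 [reject]
  "a" -> q2 [reject]
  "aa" -> q1 [reject]
  "aab" -> q0 [reject]
  "aaba" -> q2 [reject]

No prefix is accepted


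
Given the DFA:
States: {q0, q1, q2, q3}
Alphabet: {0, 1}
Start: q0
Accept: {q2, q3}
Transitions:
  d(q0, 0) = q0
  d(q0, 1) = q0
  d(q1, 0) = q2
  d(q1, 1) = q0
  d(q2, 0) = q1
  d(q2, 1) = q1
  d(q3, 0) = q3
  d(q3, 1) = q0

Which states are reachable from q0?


BFS from q0:
  layer 0: {q0}

{q0}


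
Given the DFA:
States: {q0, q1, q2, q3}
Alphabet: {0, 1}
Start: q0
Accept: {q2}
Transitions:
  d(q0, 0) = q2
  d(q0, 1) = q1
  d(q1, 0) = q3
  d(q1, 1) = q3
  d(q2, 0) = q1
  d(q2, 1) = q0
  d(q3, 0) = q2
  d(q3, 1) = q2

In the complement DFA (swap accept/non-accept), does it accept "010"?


Trace: q0 -> q2 -> q0 -> q2
Final: q2
Original accept: {q2}
Complement: q2 is in original accept

No, complement rejects (original accepts)


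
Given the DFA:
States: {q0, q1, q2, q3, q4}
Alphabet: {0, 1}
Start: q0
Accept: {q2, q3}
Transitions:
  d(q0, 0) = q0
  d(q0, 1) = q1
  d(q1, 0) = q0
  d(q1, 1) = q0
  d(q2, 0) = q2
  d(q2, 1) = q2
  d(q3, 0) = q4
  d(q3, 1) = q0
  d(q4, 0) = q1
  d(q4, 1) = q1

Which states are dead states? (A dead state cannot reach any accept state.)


Forward reachability from each state:
  q0 -> reaches {q0, q1}, no accept state (dead)
  q1 -> reaches {q0, q1}, no accept state (dead)
  q2 -> reaches accept state q2 (live)
  q3 -> reaches accept state q3 (live)
  q4 -> reaches {q0, q1, q4}, no accept state (dead)

{q0, q1, q4}


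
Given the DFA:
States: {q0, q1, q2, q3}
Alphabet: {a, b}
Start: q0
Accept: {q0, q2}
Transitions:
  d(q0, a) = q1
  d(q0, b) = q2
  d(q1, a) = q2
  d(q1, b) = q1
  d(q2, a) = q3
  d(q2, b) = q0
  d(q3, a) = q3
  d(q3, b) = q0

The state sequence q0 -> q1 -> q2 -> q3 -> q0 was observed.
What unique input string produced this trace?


Trace back each transition to find the symbol:
  q0 --[a]--> q1
  q1 --[a]--> q2
  q2 --[a]--> q3
  q3 --[b]--> q0

"aaab"


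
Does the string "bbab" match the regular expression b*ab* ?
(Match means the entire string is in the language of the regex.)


|string| = 4; first = 'b'; last = 'b'

Yes, "bbab" matches b*ab*


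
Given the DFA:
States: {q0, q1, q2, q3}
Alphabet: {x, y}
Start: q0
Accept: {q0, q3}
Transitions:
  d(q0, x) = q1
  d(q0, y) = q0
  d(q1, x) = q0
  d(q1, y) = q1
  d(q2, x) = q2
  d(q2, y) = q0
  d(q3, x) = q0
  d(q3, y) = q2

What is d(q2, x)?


Looking up transition d(q2, x)

q2


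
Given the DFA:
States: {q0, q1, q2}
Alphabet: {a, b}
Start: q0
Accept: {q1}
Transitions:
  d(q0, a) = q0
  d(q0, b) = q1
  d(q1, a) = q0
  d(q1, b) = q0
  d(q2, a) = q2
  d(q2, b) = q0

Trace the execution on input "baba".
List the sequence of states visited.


Input: baba
d(q0, b) = q1
d(q1, a) = q0
d(q0, b) = q1
d(q1, a) = q0


q0 -> q1 -> q0 -> q1 -> q0


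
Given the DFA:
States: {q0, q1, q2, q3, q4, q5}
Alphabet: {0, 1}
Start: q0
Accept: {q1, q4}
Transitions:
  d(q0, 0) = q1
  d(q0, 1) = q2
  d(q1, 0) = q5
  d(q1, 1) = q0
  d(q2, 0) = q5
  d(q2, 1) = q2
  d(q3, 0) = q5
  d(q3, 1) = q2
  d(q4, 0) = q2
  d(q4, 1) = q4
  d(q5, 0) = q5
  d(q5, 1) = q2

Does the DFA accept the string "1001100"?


Trace: q0 -> q2 -> q5 -> q5 -> q2 -> q2 -> q5 -> q5
Final state: q5
Accept states: {q1, q4}

No, rejected (final state q5 is not an accept state)


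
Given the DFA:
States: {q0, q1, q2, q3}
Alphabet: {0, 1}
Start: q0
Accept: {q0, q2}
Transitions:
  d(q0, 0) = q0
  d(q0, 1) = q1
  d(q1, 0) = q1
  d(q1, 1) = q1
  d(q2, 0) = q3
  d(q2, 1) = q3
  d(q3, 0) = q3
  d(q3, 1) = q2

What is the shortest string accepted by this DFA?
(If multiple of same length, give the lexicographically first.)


BFS by string length (lex-first path to each state shown):
  len 0: q0<-""
Found accept state at length 0.

"" (empty string)


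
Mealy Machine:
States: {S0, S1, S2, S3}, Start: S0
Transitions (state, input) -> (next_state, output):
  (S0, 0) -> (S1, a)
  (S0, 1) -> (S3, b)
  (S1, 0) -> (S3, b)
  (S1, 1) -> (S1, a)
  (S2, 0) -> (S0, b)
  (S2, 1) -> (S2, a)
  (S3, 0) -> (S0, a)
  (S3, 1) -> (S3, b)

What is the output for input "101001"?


Step-by-step:
  (S0, 1) -> (S3, b)
  (S3, 0) -> (S0, a)
  (S0, 1) -> (S3, b)
  (S3, 0) -> (S0, a)
  (S0, 0) -> (S1, a)
  (S1, 1) -> (S1, a)

"babaaa"


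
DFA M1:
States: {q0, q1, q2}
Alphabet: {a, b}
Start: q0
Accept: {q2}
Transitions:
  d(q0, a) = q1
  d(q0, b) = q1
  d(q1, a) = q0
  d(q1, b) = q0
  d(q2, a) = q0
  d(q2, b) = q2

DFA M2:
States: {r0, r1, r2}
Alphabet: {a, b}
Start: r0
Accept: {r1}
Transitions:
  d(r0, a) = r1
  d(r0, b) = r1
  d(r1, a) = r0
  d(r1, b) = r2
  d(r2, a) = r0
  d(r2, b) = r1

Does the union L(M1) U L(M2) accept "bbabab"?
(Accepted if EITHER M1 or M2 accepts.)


M1: final=q0 accepted=False
M2: final=r1 accepted=True

Yes, union accepts


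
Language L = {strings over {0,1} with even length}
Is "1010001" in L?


length = 7; 7 mod 2 = 1

No, "1010001" is not in L


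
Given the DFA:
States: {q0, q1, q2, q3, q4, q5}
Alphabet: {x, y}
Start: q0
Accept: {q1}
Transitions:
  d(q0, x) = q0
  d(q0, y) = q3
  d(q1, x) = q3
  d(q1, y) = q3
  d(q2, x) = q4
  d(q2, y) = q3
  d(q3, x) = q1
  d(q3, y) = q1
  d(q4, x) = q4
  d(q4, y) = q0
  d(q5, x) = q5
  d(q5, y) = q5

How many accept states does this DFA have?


Accept states listed: {q1}
Counting: q1(1)

1


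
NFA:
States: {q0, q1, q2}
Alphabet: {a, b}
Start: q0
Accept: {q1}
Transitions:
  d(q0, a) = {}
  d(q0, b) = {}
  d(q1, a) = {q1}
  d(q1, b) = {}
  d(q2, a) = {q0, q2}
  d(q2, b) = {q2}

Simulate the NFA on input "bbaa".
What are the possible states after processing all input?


Start: {q0}
  --b--> {}
  --b--> {}
  --a--> {}
  --a--> {}

{} (empty set, no valid transitions)


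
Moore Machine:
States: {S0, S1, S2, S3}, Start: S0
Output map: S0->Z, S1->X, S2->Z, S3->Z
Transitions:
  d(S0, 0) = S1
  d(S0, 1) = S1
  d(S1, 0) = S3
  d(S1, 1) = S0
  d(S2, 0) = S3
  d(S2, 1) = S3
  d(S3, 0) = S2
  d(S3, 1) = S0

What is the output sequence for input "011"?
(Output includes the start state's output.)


Start: S0 (output Z)
  --0--> S1 (output X)
  --1--> S0 (output Z)
  --1--> S1 (output X)

"ZXZX"


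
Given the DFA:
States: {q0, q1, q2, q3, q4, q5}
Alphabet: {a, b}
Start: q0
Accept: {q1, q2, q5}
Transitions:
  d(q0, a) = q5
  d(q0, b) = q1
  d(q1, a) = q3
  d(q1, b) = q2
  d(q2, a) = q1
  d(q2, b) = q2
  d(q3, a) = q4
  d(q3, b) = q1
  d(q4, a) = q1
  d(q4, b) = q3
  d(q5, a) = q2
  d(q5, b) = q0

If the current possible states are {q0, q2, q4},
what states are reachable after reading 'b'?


Apply transition on 'b' from each current state:
  d(q0, b) = q1
  d(q2, b) = q2
  d(q4, b) = q3

{q1, q2, q3}


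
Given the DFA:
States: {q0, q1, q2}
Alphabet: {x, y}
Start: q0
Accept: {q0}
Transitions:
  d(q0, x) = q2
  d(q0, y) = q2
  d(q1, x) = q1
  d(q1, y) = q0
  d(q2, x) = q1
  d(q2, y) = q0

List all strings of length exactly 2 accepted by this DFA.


All strings of length 2: 4 total
Accepted: 2

"xy", "yy"


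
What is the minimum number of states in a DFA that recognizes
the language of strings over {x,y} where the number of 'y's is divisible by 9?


States track (count of 'y') mod 9.
Need 9 states: one per remainder 0..8; accept = remainder 0.

9


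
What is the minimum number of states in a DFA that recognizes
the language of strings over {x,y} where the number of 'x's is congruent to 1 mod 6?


States track (count of 'x') mod 6.
Need 6 states: one per remainder 0..5; accept = remainder 1.

6


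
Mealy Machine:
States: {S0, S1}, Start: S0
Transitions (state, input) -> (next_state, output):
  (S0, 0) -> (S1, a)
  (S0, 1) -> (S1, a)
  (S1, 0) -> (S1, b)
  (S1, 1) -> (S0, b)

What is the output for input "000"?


Step-by-step:
  (S0, 0) -> (S1, a)
  (S1, 0) -> (S1, b)
  (S1, 0) -> (S1, b)

"abb"


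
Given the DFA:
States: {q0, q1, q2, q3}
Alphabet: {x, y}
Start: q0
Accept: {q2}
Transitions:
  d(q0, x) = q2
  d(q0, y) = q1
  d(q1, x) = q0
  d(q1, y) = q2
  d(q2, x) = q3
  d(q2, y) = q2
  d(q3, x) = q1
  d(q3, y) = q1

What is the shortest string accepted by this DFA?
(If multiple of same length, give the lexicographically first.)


BFS by string length (lex-first path to each state shown):
  len 0: q0<-""
  len 1: q1<-"y", q2<-"x"
Found accept state at length 1.

"x"


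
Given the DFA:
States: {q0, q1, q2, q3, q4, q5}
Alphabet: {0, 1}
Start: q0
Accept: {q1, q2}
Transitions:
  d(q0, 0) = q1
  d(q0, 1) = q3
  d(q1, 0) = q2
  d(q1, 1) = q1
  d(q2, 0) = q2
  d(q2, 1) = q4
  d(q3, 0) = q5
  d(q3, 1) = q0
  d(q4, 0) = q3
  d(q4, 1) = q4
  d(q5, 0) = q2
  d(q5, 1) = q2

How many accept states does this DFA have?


Accept states listed: {q1, q2}
Counting: q1(1) q2(2)

2


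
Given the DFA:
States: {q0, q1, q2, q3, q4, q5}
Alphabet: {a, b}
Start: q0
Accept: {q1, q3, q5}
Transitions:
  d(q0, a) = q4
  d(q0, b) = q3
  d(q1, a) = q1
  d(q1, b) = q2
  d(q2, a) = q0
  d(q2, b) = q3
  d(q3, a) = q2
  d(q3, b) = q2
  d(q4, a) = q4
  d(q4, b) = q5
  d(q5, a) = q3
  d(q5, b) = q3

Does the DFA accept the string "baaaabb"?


Trace: q0 -> q3 -> q2 -> q0 -> q4 -> q4 -> q5 -> q3
Final state: q3
Accept states: {q1, q3, q5}

Yes, accepted (final state q3 is an accept state)


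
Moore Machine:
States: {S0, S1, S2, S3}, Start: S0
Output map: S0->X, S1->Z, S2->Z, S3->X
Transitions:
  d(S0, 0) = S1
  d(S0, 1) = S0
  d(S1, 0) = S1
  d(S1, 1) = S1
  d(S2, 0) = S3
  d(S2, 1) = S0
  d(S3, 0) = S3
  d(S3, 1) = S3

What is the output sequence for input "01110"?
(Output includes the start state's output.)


Start: S0 (output X)
  --0--> S1 (output Z)
  --1--> S1 (output Z)
  --1--> S1 (output Z)
  --1--> S1 (output Z)
  --0--> S1 (output Z)

"XZZZZZ"


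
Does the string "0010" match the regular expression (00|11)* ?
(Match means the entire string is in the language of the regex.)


|string| = 4; first = '0'; last = '0'

No, "0010" does not match (00|11)*


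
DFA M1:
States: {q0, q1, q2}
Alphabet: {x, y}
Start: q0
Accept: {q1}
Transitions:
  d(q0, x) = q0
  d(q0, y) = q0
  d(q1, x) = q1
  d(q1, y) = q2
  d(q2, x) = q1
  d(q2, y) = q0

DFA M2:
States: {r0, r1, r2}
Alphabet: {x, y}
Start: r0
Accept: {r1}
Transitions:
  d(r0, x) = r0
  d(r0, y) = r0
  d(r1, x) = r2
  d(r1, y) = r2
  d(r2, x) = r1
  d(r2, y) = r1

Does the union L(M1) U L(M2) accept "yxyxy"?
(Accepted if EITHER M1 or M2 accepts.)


M1: final=q0 accepted=False
M2: final=r0 accepted=False

No, union rejects (neither accepts)


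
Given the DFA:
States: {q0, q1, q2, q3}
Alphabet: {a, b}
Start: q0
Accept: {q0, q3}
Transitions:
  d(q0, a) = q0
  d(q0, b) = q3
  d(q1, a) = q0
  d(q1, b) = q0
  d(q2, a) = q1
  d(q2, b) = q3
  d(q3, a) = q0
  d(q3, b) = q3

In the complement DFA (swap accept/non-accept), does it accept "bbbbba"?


Trace: q0 -> q3 -> q3 -> q3 -> q3 -> q3 -> q0
Final: q0
Original accept: {q0, q3}
Complement: q0 is in original accept

No, complement rejects (original accepts)


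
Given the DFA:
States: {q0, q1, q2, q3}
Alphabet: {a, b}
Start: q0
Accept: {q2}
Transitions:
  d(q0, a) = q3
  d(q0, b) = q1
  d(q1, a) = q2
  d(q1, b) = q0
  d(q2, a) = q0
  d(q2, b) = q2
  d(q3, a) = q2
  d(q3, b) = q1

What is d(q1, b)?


Looking up transition d(q1, b)

q0


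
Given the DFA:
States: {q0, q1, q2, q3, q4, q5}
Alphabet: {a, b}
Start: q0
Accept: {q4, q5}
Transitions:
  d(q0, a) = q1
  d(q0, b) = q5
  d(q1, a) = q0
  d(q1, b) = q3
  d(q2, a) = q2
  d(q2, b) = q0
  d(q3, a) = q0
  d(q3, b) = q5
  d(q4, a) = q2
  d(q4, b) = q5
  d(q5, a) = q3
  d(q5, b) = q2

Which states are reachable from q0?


BFS from q0:
  layer 0: {q0}
  layer 1: {q1, q5}
  layer 2: {q2, q3}

{q0, q1, q2, q3, q5}


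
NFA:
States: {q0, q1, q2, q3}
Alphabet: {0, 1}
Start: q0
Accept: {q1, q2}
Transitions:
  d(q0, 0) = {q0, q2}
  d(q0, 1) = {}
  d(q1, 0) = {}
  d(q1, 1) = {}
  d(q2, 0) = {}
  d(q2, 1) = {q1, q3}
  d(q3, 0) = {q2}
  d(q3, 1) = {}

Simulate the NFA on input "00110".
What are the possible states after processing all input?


Start: {q0}
  --0--> {q0, q2}
  --0--> {q0, q2}
  --1--> {q1, q3}
  --1--> {}
  --0--> {}

{} (empty set, no valid transitions)


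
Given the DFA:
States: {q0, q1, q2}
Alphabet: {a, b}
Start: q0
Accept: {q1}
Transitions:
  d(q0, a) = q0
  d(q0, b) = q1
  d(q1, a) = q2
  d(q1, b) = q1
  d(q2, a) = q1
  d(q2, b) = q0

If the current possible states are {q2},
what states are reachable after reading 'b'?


Apply transition on 'b' from each current state:
  d(q2, b) = q0

{q0}


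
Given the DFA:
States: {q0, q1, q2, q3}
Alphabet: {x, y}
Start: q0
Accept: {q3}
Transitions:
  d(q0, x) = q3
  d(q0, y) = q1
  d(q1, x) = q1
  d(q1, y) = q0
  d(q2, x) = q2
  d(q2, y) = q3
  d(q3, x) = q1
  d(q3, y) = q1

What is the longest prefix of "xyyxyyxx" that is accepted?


Run the DFA, marking each prefix where the state is accepting:
  "" -> q0 [reject]
  "x" -> q3 [accept]
  "xy" -> q1 [reject]
  "xyy" -> q0 [reject]
  "xyyx" -> q3 [accept]
  "xyyxy" -> q1 [reject]
  "xyyxyy" -> q0 [reject]
  "xyyxyyx" -> q3 [accept]
  "xyyxyyxx" -> q1 [reject]

"xyyxyyx"


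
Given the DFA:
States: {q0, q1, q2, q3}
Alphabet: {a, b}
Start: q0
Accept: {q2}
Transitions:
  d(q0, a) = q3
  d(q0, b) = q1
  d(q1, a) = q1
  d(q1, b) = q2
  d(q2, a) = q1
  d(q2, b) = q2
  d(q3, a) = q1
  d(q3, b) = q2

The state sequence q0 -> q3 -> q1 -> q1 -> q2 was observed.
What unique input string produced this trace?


Trace back each transition to find the symbol:
  q0 --[a]--> q3
  q3 --[a]--> q1
  q1 --[a]--> q1
  q1 --[b]--> q2

"aaab"


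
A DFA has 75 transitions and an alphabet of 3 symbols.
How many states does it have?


Each state has exactly one transition per symbol.
states = transitions / |alphabet| = 75 / 3 = 25

25


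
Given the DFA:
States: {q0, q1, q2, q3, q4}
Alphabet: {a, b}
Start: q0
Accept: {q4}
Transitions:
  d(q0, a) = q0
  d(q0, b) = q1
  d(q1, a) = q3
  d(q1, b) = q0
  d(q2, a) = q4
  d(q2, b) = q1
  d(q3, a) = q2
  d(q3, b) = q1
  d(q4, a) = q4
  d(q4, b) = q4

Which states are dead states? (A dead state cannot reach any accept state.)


Forward reachability from each state:
  q0 -> reaches accept state q4 (live)
  q1 -> reaches accept state q4 (live)
  q2 -> reaches accept state q4 (live)
  q3 -> reaches accept state q4 (live)
  q4 -> reaches accept state q4 (live)

None (all states can reach an accept state)


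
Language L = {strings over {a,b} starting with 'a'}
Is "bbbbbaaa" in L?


first symbol = 'b'

No, "bbbbbaaa" is not in L


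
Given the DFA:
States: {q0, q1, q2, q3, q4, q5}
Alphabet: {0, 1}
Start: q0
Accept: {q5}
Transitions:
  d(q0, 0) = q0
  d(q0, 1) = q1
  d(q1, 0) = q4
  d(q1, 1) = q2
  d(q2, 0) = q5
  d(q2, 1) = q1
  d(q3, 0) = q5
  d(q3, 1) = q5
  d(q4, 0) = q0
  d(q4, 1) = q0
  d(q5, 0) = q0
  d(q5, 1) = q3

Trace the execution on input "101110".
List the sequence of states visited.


Input: 101110
d(q0, 1) = q1
d(q1, 0) = q4
d(q4, 1) = q0
d(q0, 1) = q1
d(q1, 1) = q2
d(q2, 0) = q5


q0 -> q1 -> q4 -> q0 -> q1 -> q2 -> q5


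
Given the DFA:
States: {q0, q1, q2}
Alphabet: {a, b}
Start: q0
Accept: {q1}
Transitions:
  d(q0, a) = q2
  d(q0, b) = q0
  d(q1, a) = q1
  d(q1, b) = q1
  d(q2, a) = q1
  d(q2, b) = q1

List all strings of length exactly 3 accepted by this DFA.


All strings of length 3: 8 total
Accepted: 6

"aaa", "aab", "aba", "abb", "baa", "bab"


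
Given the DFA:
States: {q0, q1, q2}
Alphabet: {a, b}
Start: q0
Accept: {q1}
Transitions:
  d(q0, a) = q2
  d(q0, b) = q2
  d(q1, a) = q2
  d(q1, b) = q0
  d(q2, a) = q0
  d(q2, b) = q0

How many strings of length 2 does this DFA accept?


Enumerating all length-2 strings:
  "aa" -> q0 [reject]
  "ab" -> q0 [reject]
  "ba" -> q0 [reject]
  "bb" -> q0 [reject]

0 out of 4
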